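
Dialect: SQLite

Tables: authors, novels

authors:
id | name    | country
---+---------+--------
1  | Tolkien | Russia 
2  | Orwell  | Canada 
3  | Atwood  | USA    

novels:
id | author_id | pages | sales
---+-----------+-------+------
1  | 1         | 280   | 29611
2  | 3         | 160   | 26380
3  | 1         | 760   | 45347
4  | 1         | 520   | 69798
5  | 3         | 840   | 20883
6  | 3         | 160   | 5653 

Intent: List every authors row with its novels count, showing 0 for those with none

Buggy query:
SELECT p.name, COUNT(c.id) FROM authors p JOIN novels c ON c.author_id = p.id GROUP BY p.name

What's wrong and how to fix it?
Bug: INNER JOIN drops authors rows that have no matching novels rows

Fix: Use LEFT JOIN so parents without children still appear (COUNT(c.id) gives 0)

Corrected query:
SELECT p.name, COUNT(c.id) FROM authors p LEFT JOIN novels c ON c.author_id = p.id GROUP BY p.name

Result:
name    | COUNT(c.id)
--------+------------
Atwood  | 3          
Orwell  | 0          
Tolkien | 3          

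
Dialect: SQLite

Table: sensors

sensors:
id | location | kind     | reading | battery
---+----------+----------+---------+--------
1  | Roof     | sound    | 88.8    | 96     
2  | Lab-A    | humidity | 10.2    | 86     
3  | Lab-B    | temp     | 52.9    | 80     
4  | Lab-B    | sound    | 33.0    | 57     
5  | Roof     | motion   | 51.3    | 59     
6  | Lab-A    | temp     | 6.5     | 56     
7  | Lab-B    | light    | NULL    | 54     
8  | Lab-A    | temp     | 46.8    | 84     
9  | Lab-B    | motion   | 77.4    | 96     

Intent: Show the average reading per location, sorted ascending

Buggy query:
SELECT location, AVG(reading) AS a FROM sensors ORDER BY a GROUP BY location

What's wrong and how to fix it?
Bug: GROUP BY must precede ORDER BY

Fix: Move ORDER BY to the end, after GROUP BY

Corrected query:
SELECT location, AVG(reading) AS a FROM sensors GROUP BY location ORDER BY a

Result:
location | a        
---------+----------
Lab-A    | 21.166667
Lab-B    | 54.433333
Roof     | 70.05    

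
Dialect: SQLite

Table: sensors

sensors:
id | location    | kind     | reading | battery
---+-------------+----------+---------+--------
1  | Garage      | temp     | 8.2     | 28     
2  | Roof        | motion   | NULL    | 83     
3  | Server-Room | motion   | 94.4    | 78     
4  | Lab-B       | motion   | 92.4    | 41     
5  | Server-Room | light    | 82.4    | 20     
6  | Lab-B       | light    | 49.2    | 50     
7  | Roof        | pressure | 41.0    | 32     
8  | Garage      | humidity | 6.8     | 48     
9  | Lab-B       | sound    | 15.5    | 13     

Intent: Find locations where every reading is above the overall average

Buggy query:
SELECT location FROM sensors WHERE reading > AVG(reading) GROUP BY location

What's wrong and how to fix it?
Bug: WHERE evaluates per row before aggregation, so AVG() is unavailable

Fix: Use a subquery for AVG and a HAVING MIN(...) filter so the condition holds for every row in the group

Corrected query:
SELECT location FROM sensors GROUP BY location HAVING MIN(reading) > (SELECT AVG(reading) FROM sensors)

Result:
location   
-----------
Server-Room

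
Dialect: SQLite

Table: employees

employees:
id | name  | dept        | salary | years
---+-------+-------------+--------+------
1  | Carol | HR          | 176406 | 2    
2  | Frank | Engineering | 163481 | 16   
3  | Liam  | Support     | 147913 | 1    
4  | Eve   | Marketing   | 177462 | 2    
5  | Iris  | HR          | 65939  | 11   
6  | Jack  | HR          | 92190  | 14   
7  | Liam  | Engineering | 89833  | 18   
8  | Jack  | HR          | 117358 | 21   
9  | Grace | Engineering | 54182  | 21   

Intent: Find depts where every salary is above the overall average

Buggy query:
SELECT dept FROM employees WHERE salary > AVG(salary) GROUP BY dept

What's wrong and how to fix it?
Bug: WHERE evaluates per row before aggregation, so AVG() is unavailable

Fix: Compute the overall average in a scalar subquery and compare each group's MIN against it in HAVING

Corrected query:
SELECT dept FROM employees GROUP BY dept HAVING MIN(salary) > (SELECT AVG(salary) FROM employees)

Result:
dept     
---------
Marketing
Support  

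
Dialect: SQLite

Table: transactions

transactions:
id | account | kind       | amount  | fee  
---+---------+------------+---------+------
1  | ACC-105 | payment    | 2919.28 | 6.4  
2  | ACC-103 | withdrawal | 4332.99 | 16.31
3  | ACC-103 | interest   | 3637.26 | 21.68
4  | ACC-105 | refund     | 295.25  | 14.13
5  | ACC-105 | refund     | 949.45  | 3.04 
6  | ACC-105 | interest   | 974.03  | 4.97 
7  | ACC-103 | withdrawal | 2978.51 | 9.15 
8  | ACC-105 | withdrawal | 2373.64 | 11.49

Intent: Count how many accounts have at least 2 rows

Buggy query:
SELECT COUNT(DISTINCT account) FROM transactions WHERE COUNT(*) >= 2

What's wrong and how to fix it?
Bug: WHERE filters individual rows, not groups, so a group-level COUNT is invalid there

Fix: Group first with HAVING COUNT(*) >= 2, then COUNT the resulting groups

Corrected query:
SELECT COUNT(*) FROM (SELECT account FROM transactions GROUP BY account HAVING COUNT(*) >= 2)

Result:
COUNT(*)
--------
2       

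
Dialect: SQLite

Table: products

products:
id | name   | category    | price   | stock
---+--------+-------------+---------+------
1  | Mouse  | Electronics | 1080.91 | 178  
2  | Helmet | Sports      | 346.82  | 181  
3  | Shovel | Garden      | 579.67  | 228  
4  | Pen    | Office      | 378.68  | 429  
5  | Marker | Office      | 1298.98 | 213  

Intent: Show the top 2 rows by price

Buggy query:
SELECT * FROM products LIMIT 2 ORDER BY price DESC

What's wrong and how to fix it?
Bug: LIMIT must come after ORDER BY

Fix: Swap the clauses: ORDER BY first, then LIMIT

Corrected query:
SELECT * FROM products ORDER BY price DESC LIMIT 2

Result:
id | name   | category    | price   | stock
---+--------+-------------+---------+------
5  | Marker | Office      | 1298.98 | 213  
1  | Mouse  | Electronics | 1080.91 | 178  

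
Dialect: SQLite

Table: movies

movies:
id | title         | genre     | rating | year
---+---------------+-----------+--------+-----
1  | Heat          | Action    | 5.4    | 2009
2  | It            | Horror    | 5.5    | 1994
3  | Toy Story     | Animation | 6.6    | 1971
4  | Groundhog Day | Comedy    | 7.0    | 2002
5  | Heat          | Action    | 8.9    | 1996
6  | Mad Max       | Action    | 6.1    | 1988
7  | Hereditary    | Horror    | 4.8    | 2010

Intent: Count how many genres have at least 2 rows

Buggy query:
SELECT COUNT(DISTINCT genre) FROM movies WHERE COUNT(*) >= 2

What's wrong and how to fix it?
Bug: WHERE filters individual rows, not groups, so a group-level COUNT is invalid there

Fix: Group first with HAVING COUNT(*) >= 2, then COUNT the resulting groups

Corrected query:
SELECT COUNT(*) FROM (SELECT genre FROM movies GROUP BY genre HAVING COUNT(*) >= 2)

Result:
COUNT(*)
--------
2       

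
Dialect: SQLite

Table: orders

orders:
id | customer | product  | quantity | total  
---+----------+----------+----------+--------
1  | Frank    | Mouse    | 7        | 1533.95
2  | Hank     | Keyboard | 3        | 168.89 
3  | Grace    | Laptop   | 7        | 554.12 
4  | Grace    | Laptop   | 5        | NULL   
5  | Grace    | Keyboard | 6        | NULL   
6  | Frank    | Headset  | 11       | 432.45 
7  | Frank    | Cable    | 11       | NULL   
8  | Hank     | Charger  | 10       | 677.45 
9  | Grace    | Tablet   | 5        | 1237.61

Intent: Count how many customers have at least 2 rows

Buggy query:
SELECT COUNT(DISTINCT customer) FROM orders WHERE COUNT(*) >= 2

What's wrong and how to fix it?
Bug: COUNT(*) cannot appear in WHERE; the per-group count doesn't exist yet

Fix: Group first with HAVING COUNT(*) >= 2, then COUNT the resulting groups

Corrected query:
SELECT COUNT(*) FROM (SELECT customer FROM orders GROUP BY customer HAVING COUNT(*) >= 2)

Result:
COUNT(*)
--------
3       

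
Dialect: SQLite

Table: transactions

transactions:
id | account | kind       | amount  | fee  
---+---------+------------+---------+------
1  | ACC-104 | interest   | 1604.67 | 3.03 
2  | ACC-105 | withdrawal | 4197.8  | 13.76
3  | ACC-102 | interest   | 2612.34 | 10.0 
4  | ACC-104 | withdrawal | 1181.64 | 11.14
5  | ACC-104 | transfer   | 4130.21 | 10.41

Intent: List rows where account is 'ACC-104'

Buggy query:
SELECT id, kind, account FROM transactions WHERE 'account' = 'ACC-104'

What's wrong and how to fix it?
Bug: Single quotes denote string literals in SQL; the column name is being compared as a constant string

Fix: Reference the column as account without single quotes

Corrected query:
SELECT id, kind, account FROM transactions WHERE account = 'ACC-104'

Result:
id | kind       | account
---+------------+--------
1  | interest   | ACC-104
4  | withdrawal | ACC-104
5  | transfer   | ACC-104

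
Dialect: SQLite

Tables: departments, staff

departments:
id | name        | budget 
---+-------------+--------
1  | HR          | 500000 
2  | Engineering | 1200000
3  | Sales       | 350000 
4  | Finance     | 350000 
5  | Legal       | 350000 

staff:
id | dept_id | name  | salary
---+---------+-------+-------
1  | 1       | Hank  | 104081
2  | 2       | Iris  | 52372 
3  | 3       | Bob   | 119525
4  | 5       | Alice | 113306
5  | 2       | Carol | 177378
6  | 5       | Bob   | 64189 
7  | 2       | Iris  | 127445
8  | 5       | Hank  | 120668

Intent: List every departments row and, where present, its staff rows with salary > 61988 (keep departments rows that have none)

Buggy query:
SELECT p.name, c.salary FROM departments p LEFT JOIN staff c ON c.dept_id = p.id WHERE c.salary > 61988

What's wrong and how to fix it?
Bug: A WHERE condition on the right-hand table after LEFT JOIN drops unmatched parents

Fix: Put 'c.salary > 61988' in the JOIN's ON clause instead of WHERE

Corrected query:
SELECT p.name, c.salary FROM departments p LEFT JOIN staff c ON c.dept_id = p.id AND c.salary > 61988

Result:
name        | salary
------------+-------
HR          | 104081
Engineering | 127445
Engineering | 177378
Sales       | 119525
Finance     | NULL  
Legal       | 64189 
Legal       | 113306
Legal       | 120668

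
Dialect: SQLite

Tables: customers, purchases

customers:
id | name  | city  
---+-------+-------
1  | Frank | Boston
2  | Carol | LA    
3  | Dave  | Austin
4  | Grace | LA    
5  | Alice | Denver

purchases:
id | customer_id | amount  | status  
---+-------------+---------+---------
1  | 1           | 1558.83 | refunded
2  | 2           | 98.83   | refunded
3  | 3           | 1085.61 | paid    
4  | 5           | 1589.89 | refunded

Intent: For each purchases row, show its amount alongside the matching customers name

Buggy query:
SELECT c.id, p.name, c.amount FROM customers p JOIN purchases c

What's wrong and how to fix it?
Bug: JOIN with no ON clause produces a cartesian product; every purchases row pairs with every customers row

Fix: Add ON c.customer_id = p.id to the JOIN

Corrected query:
SELECT c.id, p.name, c.amount FROM customers p JOIN purchases c ON c.customer_id = p.id

Result:
id | name  | amount 
---+-------+--------
1  | Frank | 1558.83
2  | Carol | 98.83  
3  | Dave  | 1085.61
4  | Alice | 1589.89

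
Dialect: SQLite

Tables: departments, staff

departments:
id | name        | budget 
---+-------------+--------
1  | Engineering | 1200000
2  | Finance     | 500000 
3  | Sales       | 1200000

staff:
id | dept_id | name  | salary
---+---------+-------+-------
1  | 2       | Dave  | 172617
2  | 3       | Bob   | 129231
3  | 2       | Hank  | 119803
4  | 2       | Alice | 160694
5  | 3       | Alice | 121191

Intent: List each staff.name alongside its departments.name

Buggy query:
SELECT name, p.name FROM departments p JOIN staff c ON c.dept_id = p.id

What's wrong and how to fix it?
Bug: Both tables have a 'name' column; the unqualified reference is ambiguous

Fix: Prefix ambiguous columns with the table alias

Corrected query:
SELECT c.name, p.name FROM departments p JOIN staff c ON c.dept_id = p.id

Result:
name  | name   
------+--------
Dave  | Finance
Bob   | Sales  
Hank  | Finance
Alice | Finance
Alice | Sales  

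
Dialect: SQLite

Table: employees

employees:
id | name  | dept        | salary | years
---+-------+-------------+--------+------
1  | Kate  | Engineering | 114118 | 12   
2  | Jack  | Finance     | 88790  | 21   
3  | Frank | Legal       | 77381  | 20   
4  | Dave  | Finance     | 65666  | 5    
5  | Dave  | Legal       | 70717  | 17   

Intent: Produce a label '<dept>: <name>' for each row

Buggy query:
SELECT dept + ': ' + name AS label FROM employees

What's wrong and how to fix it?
Bug: '+' is numeric addition; on text columns SQLite converts them to 0 instead of concatenating

Fix: Use the || operator for string concatenation

Corrected query:
SELECT dept || ': ' || name AS label FROM employees

Result:
label            
-----------------
Engineering: Kate
Finance: Jack    
Legal: Frank     
Finance: Dave    
Legal: Dave      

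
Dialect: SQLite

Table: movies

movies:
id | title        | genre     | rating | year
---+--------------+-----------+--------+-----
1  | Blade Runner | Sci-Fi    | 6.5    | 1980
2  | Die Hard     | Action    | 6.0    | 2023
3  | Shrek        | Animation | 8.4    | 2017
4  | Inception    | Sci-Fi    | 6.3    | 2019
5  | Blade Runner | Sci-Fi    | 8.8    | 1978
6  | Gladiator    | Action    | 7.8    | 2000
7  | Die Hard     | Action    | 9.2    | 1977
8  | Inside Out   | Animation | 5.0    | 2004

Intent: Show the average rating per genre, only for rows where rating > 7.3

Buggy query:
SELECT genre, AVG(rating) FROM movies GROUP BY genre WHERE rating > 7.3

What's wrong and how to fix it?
Bug: WHERE cannot follow GROUP BY

Fix: Place WHERE between FROM and GROUP BY

Corrected query:
SELECT genre, AVG(rating) FROM movies WHERE rating > 7.3 GROUP BY genre

Result:
genre     | AVG(rating)
----------+------------
Action    | 8.5        
Animation | 8.4        
Sci-Fi    | 8.8        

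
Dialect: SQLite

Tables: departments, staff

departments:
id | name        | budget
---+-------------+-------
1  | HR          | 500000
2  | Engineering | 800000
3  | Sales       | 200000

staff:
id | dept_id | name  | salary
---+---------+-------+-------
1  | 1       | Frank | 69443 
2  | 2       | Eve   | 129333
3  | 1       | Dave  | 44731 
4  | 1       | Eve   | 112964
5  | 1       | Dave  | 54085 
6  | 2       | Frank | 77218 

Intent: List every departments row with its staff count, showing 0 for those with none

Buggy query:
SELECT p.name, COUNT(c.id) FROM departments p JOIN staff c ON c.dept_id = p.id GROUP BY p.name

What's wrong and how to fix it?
Bug: INNER JOIN drops departments rows that have no matching staff rows

Fix: Switch to LEFT JOIN to retain unmatched parent rows

Corrected query:
SELECT p.name, COUNT(c.id) FROM departments p LEFT JOIN staff c ON c.dept_id = p.id GROUP BY p.name

Result:
name        | COUNT(c.id)
------------+------------
Engineering | 2          
HR          | 4          
Sales       | 0          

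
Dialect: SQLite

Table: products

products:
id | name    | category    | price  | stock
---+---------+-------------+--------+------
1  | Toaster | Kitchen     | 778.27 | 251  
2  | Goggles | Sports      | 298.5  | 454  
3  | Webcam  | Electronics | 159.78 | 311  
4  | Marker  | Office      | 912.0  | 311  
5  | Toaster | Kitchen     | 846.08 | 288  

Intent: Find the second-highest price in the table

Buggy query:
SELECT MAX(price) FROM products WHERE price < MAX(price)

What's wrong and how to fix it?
Bug: MAX(price) on the right of the comparison is an aggregate-in-WHERE error

Fix: Compute the overall MAX in a subquery, then take MAX of rows below it

Corrected query:
SELECT MAX(price) FROM products WHERE price < (SELECT MAX(price) FROM products)

Result:
MAX(price)
----------
846.08    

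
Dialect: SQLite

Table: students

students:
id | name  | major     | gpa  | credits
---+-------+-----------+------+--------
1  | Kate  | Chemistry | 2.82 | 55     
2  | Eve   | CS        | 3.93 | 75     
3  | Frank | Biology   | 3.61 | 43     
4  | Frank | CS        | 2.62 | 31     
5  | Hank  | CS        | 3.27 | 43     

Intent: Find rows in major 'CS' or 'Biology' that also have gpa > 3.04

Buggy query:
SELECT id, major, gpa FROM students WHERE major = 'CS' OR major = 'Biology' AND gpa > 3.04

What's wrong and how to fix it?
Bug: Without parentheses, AND is evaluated before OR, so the gpa filter only applies to the 'Biology' branch

Fix: Group the OR with parentheses (or use IN), then AND the threshold

Corrected query:
SELECT id, major, gpa FROM students WHERE (major = 'CS' OR major = 'Biology') AND gpa > 3.04

Result:
id | major   | gpa 
---+---------+-----
2  | CS      | 3.93
3  | Biology | 3.61
5  | CS      | 3.27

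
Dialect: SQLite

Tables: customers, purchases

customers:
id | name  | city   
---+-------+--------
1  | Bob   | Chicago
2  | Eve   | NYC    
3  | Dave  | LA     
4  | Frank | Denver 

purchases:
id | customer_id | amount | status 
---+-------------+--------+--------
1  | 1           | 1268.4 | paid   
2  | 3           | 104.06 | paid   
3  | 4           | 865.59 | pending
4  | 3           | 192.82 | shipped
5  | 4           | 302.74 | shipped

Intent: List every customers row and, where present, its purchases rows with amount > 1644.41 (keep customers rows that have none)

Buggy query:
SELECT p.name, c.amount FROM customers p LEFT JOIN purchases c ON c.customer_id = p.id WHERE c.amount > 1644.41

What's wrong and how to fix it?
Bug: Filtering c.amount in WHERE discards the NULL rows produced by LEFT JOIN, turning it into an inner join

Fix: Put 'c.amount > 1644.41' in the JOIN's ON clause instead of WHERE

Corrected query:
SELECT p.name, c.amount FROM customers p LEFT JOIN purchases c ON c.customer_id = p.id AND c.amount > 1644.41

Result:
name  | amount
------+-------
Bob   | NULL  
Eve   | NULL  
Dave  | NULL  
Frank | NULL  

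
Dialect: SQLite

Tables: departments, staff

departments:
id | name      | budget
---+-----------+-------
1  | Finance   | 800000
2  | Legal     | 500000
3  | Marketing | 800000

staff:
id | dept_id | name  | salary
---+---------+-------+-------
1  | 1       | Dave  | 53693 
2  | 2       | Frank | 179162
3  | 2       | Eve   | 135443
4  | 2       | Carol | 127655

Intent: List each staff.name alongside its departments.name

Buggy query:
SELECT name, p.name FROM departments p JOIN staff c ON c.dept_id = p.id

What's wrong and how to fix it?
Bug: 'name' exists in both joined tables, so the database can't tell which one is meant

Fix: Prefix ambiguous columns with the table alias

Corrected query:
SELECT c.name, p.name FROM departments p JOIN staff c ON c.dept_id = p.id

Result:
name  | name   
------+--------
Dave  | Finance
Frank | Legal  
Eve   | Legal  
Carol | Legal  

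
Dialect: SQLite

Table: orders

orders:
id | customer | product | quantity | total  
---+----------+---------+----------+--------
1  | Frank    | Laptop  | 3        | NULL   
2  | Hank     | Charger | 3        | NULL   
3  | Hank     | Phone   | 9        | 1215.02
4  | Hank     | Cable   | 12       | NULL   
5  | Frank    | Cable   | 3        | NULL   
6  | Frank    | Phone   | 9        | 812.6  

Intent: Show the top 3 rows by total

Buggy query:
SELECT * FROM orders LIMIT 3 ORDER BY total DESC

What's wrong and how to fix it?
Bug: LIMIT must come after ORDER BY

Fix: Sort with ORDER BY, then apply LIMIT

Corrected query:
SELECT * FROM orders ORDER BY total DESC LIMIT 3

Result:
id | customer | product | quantity | total  
---+----------+---------+----------+--------
3  | Hank     | Phone   | 9        | 1215.02
6  | Frank    | Phone   | 9        | 812.6  
1  | Frank    | Laptop  | 3        | NULL   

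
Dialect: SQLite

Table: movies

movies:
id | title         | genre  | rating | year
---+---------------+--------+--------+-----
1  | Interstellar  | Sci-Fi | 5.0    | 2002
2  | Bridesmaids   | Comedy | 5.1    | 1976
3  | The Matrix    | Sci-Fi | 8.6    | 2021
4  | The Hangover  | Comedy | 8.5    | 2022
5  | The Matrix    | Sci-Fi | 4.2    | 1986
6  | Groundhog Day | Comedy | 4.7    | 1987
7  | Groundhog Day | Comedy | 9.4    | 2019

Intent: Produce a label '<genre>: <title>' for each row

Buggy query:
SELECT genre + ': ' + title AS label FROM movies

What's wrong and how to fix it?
Bug: SQLite uses || for string concatenation; + coerces text to numbers (yielding 0)

Fix: Use the || operator for string concatenation

Corrected query:
SELECT genre || ': ' || title AS label FROM movies

Result:
label                
---------------------
Sci-Fi: Interstellar 
Comedy: Bridesmaids  
Sci-Fi: The Matrix   
Comedy: The Hangover 
Sci-Fi: The Matrix   
Comedy: Groundhog Day
Comedy: Groundhog Day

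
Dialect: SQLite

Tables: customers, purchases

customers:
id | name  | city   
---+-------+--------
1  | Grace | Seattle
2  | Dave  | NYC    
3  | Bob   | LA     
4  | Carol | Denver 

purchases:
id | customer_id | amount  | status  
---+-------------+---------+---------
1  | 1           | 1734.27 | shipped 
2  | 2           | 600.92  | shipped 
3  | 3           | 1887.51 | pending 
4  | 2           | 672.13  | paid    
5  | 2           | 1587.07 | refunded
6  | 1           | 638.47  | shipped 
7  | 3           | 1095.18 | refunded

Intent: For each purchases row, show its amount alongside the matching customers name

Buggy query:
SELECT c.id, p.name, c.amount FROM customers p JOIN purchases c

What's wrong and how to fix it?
Bug: JOIN with no ON clause produces a cartesian product; every purchases row pairs with every customers row

Fix: Specify the join condition linking the foreign key to the parent id

Corrected query:
SELECT c.id, p.name, c.amount FROM customers p JOIN purchases c ON c.customer_id = p.id

Result:
id | name  | amount 
---+-------+--------
1  | Grace | 1734.27
2  | Dave  | 600.92 
3  | Bob   | 1887.51
4  | Dave  | 672.13 
5  | Dave  | 1587.07
6  | Grace | 638.47 
7  | Bob   | 1095.18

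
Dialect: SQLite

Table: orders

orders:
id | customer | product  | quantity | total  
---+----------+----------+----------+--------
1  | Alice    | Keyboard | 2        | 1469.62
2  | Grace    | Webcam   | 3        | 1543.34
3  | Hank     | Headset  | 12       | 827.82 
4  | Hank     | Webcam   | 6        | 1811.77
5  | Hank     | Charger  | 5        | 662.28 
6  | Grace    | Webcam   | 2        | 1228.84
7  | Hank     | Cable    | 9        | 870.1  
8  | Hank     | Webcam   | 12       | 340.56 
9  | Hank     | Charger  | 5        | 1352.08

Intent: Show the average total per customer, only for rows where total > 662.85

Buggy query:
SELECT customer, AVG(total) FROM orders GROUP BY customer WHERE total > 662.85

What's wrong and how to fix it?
Bug: WHERE cannot follow GROUP BY

Fix: Place WHERE between FROM and GROUP BY

Corrected query:
SELECT customer, AVG(total) FROM orders WHERE total > 662.85 GROUP BY customer

Result:
customer | AVG(total)
---------+-----------
Alice    | 1469.62   
Grace    | 1386.09   
Hank     | 1215.4425 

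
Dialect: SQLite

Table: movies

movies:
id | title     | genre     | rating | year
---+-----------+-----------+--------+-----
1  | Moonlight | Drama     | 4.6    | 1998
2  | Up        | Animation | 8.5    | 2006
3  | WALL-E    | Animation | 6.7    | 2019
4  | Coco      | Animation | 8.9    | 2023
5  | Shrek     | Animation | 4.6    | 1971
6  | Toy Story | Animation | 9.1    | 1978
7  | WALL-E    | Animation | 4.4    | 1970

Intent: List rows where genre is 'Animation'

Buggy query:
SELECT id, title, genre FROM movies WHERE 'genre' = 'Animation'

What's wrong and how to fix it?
Bug: 'genre' in single quotes is a string literal, not the column; the comparison is literal-vs-literal and never true

Fix: Remove the quotes around the column name (or use double quotes for an identifier)

Corrected query:
SELECT id, title, genre FROM movies WHERE genre = 'Animation'

Result:
id | title     | genre    
---+-----------+----------
2  | Up        | Animation
3  | WALL-E    | Animation
4  | Coco      | Animation
5  | Shrek     | Animation
6  | Toy Story | Animation
7  | WALL-E    | Animation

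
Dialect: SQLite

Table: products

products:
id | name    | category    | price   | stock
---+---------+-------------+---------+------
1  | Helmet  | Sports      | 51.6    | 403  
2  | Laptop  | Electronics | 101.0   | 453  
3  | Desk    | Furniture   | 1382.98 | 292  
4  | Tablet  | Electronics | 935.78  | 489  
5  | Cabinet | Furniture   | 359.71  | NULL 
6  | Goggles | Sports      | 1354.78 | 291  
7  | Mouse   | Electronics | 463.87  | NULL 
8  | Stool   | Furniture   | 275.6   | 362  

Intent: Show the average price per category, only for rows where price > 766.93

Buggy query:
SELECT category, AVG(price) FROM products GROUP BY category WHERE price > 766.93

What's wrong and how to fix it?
Bug: Row-level WHERE must come before GROUP BY in the clause order

Fix: Move the WHERE clause before GROUP BY

Corrected query:
SELECT category, AVG(price) FROM products WHERE price > 766.93 GROUP BY category

Result:
category    | AVG(price)
------------+-----------
Electronics | 935.78    
Furniture   | 1382.98   
Sports      | 1354.78   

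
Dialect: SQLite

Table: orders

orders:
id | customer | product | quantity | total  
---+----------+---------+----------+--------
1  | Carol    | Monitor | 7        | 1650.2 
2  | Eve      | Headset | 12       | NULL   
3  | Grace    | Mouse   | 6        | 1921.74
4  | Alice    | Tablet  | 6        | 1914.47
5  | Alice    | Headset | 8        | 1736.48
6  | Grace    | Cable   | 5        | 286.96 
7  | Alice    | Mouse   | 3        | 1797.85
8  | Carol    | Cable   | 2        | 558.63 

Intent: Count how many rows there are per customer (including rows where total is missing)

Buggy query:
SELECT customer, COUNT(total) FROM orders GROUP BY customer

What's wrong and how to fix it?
Bug: COUNT(column) counts non-NULL values only; rows with NULL total aren't counted

Fix: Replace COUNT(total) with COUNT(*)

Corrected query:
SELECT customer, COUNT(*) FROM orders GROUP BY customer

Result:
customer | COUNT(*)
---------+---------
Alice    | 3       
Carol    | 2       
Eve      | 1       
Grace    | 2       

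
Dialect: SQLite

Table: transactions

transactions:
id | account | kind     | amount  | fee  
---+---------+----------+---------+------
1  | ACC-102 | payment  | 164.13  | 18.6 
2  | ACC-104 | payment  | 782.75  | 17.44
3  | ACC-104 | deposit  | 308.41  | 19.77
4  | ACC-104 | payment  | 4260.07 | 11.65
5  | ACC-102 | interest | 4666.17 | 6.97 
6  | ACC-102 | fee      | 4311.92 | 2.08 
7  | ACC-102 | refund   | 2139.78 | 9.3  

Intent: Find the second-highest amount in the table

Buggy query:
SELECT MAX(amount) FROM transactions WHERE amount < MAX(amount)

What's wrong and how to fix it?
Bug: The inner MAX is an aggregate inside WHERE, which is not allowed

Fix: Put the inner MAX in a scalar subquery

Corrected query:
SELECT MAX(amount) FROM transactions WHERE amount < (SELECT MAX(amount) FROM transactions)

Result:
MAX(amount)
-----------
4311.92    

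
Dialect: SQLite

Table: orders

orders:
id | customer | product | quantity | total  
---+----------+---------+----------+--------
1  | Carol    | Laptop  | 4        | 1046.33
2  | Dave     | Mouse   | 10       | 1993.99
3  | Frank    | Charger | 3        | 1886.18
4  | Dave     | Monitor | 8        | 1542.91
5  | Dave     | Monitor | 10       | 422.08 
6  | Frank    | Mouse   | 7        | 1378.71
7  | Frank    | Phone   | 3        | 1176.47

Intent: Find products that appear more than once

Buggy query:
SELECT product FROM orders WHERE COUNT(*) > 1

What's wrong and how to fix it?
Bug: WHERE can't reference COUNT(*); aggregates are computed after WHERE

Fix: GROUP BY product, then filter groups with HAVING COUNT(*) > 1

Corrected query:
SELECT product FROM orders GROUP BY product HAVING COUNT(*) > 1

Result:
product
-------
Monitor
Mouse  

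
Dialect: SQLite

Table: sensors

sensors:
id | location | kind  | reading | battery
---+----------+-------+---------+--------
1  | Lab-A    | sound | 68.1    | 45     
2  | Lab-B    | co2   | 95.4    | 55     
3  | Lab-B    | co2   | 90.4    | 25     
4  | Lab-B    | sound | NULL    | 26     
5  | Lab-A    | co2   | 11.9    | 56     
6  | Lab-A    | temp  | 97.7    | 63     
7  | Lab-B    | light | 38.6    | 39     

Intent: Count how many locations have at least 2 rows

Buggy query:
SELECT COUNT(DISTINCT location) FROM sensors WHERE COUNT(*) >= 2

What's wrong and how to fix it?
Bug: COUNT(*) cannot appear in WHERE; the per-group count doesn't exist yet

Fix: Use a subquery that GROUPs and filters with HAVING, then count its rows

Corrected query:
SELECT COUNT(*) FROM (SELECT location FROM sensors GROUP BY location HAVING COUNT(*) >= 2)

Result:
COUNT(*)
--------
2       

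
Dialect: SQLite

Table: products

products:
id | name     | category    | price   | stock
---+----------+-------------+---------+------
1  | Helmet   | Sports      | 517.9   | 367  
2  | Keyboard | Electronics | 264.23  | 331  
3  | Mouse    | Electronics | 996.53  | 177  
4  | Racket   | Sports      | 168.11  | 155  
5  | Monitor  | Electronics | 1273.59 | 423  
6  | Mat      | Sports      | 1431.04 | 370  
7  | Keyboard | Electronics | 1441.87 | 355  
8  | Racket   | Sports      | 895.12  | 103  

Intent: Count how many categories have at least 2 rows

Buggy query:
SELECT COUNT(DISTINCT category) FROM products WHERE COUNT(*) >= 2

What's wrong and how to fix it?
Bug: COUNT(*) cannot appear in WHERE; the per-group count doesn't exist yet

Fix: Group first with HAVING COUNT(*) >= 2, then COUNT the resulting groups

Corrected query:
SELECT COUNT(*) FROM (SELECT category FROM products GROUP BY category HAVING COUNT(*) >= 2)

Result:
COUNT(*)
--------
2       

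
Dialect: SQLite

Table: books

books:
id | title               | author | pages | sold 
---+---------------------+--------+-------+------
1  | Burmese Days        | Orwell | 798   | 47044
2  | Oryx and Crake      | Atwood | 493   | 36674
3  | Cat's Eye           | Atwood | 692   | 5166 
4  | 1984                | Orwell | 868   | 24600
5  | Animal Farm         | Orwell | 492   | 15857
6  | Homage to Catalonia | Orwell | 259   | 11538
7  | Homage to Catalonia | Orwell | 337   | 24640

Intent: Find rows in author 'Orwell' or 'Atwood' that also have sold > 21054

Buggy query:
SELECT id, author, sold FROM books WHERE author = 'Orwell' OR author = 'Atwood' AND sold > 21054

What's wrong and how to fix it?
Bug: AND binds tighter than OR, so this parses as author = 'Orwell' OR (author = 'Atwood' AND sold > 21054)

Fix: Add parentheses around the OR so the AND applies to both alternatives

Corrected query:
SELECT id, author, sold FROM books WHERE (author = 'Orwell' OR author = 'Atwood') AND sold > 21054

Result:
id | author | sold 
---+--------+------
1  | Orwell | 47044
2  | Atwood | 36674
4  | Orwell | 24600
7  | Orwell | 24640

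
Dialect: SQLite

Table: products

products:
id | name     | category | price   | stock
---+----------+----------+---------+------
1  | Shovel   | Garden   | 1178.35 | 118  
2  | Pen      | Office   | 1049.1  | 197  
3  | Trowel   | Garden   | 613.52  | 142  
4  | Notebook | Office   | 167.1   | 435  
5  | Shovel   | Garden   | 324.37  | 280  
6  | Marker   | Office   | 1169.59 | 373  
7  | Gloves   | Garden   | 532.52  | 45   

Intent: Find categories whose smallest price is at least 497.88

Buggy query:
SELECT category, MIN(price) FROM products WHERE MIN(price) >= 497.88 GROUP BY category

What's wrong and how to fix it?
Bug: Aggregates like MIN are computed per group after WHERE runs

Fix: Use HAVING for the per-group MIN condition

Corrected query:
SELECT category, MIN(price) FROM products GROUP BY category HAVING MIN(price) >= 497.88

Result:
(no rows)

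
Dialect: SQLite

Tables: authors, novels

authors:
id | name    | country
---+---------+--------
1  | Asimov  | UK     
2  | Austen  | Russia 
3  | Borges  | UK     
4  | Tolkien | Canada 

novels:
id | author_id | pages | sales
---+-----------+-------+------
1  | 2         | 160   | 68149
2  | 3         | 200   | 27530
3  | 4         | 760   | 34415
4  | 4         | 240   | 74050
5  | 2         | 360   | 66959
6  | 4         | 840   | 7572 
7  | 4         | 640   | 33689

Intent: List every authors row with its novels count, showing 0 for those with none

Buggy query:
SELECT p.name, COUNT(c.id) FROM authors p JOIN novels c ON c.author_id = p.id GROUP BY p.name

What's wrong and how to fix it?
Bug: INNER JOIN drops authors rows that have no matching novels rows

Fix: Switch to LEFT JOIN to retain unmatched parent rows

Corrected query:
SELECT p.name, COUNT(c.id) FROM authors p LEFT JOIN novels c ON c.author_id = p.id GROUP BY p.name

Result:
name    | COUNT(c.id)
--------+------------
Asimov  | 0          
Austen  | 2          
Borges  | 1          
Tolkien | 4          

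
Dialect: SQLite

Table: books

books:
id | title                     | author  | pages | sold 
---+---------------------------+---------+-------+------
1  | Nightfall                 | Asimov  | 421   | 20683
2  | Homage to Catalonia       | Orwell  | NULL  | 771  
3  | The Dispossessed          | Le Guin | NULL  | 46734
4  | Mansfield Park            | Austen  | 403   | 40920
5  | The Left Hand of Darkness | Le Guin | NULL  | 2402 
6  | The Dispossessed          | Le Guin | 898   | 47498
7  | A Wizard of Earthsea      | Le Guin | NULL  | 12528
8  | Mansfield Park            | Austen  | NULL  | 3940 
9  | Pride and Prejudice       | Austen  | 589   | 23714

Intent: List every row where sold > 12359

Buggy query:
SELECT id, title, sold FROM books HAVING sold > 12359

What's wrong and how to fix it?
Bug: This is a non-aggregate query (no GROUP BY, no aggregates), so in SQLite the HAVING clause is invalid here; a row-level condition belongs in WHERE

Fix: Replace HAVING with WHERE since the condition applies to individual rows

Corrected query:
SELECT id, title, sold FROM books WHERE sold > 12359

Result:
id | title                | sold 
---+----------------------+------
1  | Nightfall            | 20683
3  | The Dispossessed     | 46734
4  | Mansfield Park       | 40920
6  | The Dispossessed     | 47498
7  | A Wizard of Earthsea | 12528
9  | Pride and Prejudice  | 23714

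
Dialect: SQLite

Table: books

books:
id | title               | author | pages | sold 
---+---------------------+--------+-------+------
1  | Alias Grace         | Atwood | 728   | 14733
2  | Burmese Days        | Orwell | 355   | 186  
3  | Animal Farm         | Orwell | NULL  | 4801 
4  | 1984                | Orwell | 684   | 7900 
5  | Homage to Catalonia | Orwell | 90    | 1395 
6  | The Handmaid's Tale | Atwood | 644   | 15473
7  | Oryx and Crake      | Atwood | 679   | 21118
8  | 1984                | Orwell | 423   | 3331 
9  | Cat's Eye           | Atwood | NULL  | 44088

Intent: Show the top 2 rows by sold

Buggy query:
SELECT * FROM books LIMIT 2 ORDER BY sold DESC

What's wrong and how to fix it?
Bug: ORDER BY cannot follow LIMIT; LIMIT is the final clause

Fix: Swap the clauses: ORDER BY first, then LIMIT

Corrected query:
SELECT * FROM books ORDER BY sold DESC LIMIT 2

Result:
id | title          | author | pages | sold 
---+----------------+--------+-------+------
9  | Cat's Eye      | Atwood | NULL  | 44088
7  | Oryx and Crake | Atwood | 679   | 21118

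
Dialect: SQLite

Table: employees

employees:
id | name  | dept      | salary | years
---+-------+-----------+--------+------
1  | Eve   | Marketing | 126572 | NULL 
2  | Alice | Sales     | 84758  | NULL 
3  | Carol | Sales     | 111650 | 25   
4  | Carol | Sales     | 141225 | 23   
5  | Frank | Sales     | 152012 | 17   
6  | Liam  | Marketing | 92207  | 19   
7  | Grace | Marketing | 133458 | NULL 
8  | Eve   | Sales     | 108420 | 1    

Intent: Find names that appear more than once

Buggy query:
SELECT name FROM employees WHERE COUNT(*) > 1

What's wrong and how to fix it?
Bug: COUNT(*) is an aggregate and cannot be used in WHERE

Fix: GROUP BY name, then filter groups with HAVING COUNT(*) > 1

Corrected query:
SELECT name FROM employees GROUP BY name HAVING COUNT(*) > 1

Result:
name 
-----
Carol
Eve  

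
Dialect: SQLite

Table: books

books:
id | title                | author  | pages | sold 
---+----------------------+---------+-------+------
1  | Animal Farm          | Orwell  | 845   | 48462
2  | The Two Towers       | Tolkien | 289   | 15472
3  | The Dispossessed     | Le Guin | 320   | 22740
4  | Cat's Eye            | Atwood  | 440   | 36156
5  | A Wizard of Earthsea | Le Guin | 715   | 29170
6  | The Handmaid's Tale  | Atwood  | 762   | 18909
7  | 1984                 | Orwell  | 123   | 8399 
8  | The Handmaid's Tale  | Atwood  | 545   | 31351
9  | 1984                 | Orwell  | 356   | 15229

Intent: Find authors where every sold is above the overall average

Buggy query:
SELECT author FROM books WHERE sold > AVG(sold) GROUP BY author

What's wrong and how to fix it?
Bug: WHERE evaluates per row before aggregation, so AVG() is unavailable

Fix: Use a subquery for AVG and a HAVING MIN(...) filter so the condition holds for every row in the group

Corrected query:
SELECT author FROM books GROUP BY author HAVING MIN(sold) > (SELECT AVG(sold) FROM books)

Result:
(no rows)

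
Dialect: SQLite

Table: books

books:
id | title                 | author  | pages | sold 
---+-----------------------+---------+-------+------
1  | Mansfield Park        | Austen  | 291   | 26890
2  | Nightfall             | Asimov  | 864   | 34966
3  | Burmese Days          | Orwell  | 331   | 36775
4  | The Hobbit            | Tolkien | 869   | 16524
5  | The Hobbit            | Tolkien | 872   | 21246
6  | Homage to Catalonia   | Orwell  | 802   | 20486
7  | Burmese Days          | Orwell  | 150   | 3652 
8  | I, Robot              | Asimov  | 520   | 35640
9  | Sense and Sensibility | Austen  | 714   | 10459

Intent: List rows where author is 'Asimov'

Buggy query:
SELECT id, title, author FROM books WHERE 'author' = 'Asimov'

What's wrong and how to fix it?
Bug: 'author' in single quotes is a string literal, not the column; the comparison is literal-vs-literal and never true

Fix: Reference the column as author without single quotes

Corrected query:
SELECT id, title, author FROM books WHERE author = 'Asimov'

Result:
id | title     | author
---+-----------+-------
2  | Nightfall | Asimov
8  | I, Robot  | Asimov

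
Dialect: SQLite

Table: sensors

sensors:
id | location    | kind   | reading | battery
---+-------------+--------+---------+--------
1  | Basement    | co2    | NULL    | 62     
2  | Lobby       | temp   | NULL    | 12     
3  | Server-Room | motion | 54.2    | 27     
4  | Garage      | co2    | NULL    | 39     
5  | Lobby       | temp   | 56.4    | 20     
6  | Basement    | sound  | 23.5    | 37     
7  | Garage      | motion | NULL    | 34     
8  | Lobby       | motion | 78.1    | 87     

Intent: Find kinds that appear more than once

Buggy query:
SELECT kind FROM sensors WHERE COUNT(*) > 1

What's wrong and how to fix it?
Bug: WHERE can't reference COUNT(*); aggregates are computed after WHERE

Fix: Group first, then use HAVING for the count condition

Corrected query:
SELECT kind FROM sensors GROUP BY kind HAVING COUNT(*) > 1

Result:
kind  
------
co2   
motion
temp  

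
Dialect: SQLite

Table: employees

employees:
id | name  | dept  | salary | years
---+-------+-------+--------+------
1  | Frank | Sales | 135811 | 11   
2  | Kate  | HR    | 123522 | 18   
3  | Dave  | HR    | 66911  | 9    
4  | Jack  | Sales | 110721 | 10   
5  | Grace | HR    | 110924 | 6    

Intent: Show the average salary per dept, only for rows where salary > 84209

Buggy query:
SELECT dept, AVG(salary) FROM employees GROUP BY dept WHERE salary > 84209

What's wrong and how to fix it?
Bug: Row-level WHERE must come before GROUP BY in the clause order

Fix: Move the WHERE clause before GROUP BY

Corrected query:
SELECT dept, AVG(salary) FROM employees WHERE salary > 84209 GROUP BY dept

Result:
dept  | AVG(salary)
------+------------
HR    | 117223     
Sales | 123266     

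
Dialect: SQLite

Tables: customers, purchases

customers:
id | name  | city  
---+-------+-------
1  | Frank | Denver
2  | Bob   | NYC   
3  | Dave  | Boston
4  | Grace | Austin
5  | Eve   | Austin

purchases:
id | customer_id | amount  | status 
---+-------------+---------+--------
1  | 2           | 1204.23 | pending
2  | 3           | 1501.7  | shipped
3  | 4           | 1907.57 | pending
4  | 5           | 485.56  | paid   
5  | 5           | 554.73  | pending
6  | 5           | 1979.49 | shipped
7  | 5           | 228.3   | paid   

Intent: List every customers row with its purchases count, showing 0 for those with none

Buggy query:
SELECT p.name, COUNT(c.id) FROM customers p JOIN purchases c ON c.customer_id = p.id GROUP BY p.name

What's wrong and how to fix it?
Bug: An inner join excludes parents with zero children

Fix: Switch to LEFT JOIN to retain unmatched parent rows

Corrected query:
SELECT p.name, COUNT(c.id) FROM customers p LEFT JOIN purchases c ON c.customer_id = p.id GROUP BY p.name

Result:
name  | COUNT(c.id)
------+------------
Bob   | 1          
Dave  | 1          
Eve   | 4          
Frank | 0          
Grace | 1          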